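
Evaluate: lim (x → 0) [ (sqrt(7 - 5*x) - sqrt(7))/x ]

A 0/0 form; rationalise with √(7 - 5x) + √7. This collapses the numerator to -5x, leaving -5/(√(7 - 5x) + √7) → -5/(2√7) = -5*√(7)/14.

-5*√(7)/14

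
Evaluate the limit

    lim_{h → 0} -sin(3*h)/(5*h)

-3/5

Substitution gives 0/0.
Write it as (3/(-5))·sin(3h)/(3h); since sin(u)/u → 1, the limit is -3/5.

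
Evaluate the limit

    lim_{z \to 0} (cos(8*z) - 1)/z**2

-32

Direct substitution gives 0/0.
Apply L'Hôpital: lim (-8*sin(8*z))/(2*z), still 0/0.
After 2 applications of L'Hôpital's rule the quotient is (-64*cos(8*z))/(2); substituting z = 0 gives -32.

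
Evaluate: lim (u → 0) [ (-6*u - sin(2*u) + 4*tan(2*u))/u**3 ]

Substitution gives 0/0 (the numerator vanishes to order 3).
Expand each term to order u^3: the coefficient of u^3 in 4·tan(2u) is 32/3 and in −sin(2u) is 4/3.
Lower-order terms cancel with the polynomial part, so the numerator is (12)·u^3 + o(u^3), and the limit is (12)/(1) = 12.

12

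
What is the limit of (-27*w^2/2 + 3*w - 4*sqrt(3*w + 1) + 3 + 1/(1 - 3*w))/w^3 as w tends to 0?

Substitution gives 0/0; apply L'Hôpital's rule 3 times.
After differentiating numerator and denominator 3 times the quotient is (-81/(2*(3*w + 1)^(5/2)) + 162/(3*w - 1)^4)/(6); at w = 0 this is 81/4.

81/4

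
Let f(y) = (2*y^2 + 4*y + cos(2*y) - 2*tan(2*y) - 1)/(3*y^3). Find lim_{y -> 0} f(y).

Substitution gives 0/0 (the numerator vanishes to order 3).
Expand each term to order y^3: the coefficient of y^3 in cos(2y) is 0 and in -2·tan(2y) is -16/3.
Lower-order terms cancel with the polynomial part, so the numerator is (-16/3)·y^3 + o(y^3), and the limit is (-16/3)/(3) = -16/9.

-16/9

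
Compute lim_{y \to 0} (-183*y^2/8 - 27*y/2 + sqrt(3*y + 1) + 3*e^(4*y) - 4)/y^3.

Substitution gives 0/0 (the numerator vanishes to order 3).
Expand each term to order y^3: the coefficient of y^3 in 3·e^(4y) is 32 and in √(1 + 3y) is 27/16.
Lower-order terms cancel with the polynomial part, so the numerator is (539/16)·y^3 + o(y^3), and the limit is (539/16)/(1) = 539/16.

539/16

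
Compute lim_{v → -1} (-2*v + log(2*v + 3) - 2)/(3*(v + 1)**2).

Direct substitution gives 0/0.
Apply L'Hôpital: lim (-2 + 2/(2*v + 3))/(6*v + 6), still 0/0.
After 2 applications of L'Hôpital's rule the quotient is (-4/(2*v + 3)^2)/(6); substituting v = -1 gives -2/3.

-2/3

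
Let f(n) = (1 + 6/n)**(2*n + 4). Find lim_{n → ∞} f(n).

Write it as [(1 + 6/n)^n]^(2) · (1 + 6/n)^(4). The bracketed term tends to e^(6) and the second factor to 1, so the limit is e^(12).

e^(12)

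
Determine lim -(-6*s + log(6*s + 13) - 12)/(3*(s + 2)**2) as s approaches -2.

6

Direct substitution gives 0/0.
Apply L'Hôpital: lim (-6 + 6/(6*s + 13))/(-6*s - 12), still 0/0.
After 2 applications of L'Hôpital's rule the quotient is (-36/(6*s + 13)^2)/(-6); substituting s = -2 gives 6.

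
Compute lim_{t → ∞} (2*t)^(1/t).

1

Base → ∞ and exponent → 0: an ∞^0 form.
Take logs: (1/t)·ln(2·t^1) = (ln 2 + 1·ln t)/t → 0.
So the limit is e^0 = 1.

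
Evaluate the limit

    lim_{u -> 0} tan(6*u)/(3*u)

Substitution gives 0/0.
Since tan(θ)/θ → 1 as θ → 0, tan(6u)/(6u) → 1 and the limit is 6/3 = 2.

2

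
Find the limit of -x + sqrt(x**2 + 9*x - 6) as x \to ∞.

An ∞ − ∞ form. Rationalising with the conjugate, the difference becomes (9x - 6) / (√(x^2 + 9*x - 6) + x).
For large x the denominator behaves like 2·x, so the quotient tends to 9/2 = 9/2.

9/2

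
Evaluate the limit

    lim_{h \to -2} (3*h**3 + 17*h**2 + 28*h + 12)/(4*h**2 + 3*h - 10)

4/13

Direct substitution gives 0/0, so factor. Both numerator and denominator have (h + 2) as a factor.
After cancelling, the expression reduces to (3*h^2 + 11*h + 6)/(4*h - 5).
Substituting h = -2 gives 4/13.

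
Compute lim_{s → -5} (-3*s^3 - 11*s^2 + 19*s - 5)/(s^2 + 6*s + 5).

Since s = -5 makes numerator and denominator zero, (s + 5) divides both.
Cancelling it gives (-3*s^2 + 4*s - 1)/(s + 1); now plug in s = -5 to get 24.

24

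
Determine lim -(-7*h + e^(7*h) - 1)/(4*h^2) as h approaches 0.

Direct substitution gives 0/0.
Apply L'Hôpital: lim (7*e^(7*h) - 7)/(-8*h), still 0/0.
After 2 applications of L'Hôpital's rule the quotient is (49*e^(7*h))/(-8); substituting h = 0 gives -49/8.

-49/8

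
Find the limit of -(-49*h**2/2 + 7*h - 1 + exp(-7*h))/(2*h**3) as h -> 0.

Direct substitution gives 0/0.
Apply L'Hôpital: lim (-49*h + 7 - 7*e^(-7*h))/(-6*h^2), still 0/0.
Apply L'Hôpital: lim (-49 + 49*e^(-7*h))/(-12*h), still 0/0.
After 3 applications of L'Hôpital's rule the quotient is (-343*e^(-7*h))/(-12); substituting h = 0 gives 343/12.

343/12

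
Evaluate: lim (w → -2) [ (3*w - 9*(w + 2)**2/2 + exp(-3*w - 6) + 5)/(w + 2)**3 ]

-9/2

Direct substitution gives 0/0.
Apply L'Hôpital: lim (-9*w - 3*e^(-3*w - 6) - 15)/(3*(w + 2)^2), still 0/0.
Apply L'Hôpital: lim (9*e^(-3*w - 6) - 9)/(6*w + 12), still 0/0.
After 3 applications of L'Hôpital's rule the quotient is (-27*e^(-3*w - 6))/(6); substituting w = -2 gives -9/2.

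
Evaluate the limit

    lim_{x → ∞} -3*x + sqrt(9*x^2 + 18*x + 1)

This has the form ∞ − ∞. Multiply and divide by the conjugate √(9*x^2 + 18*x + 1) + 3x.
That gives (18x + 1) / (√(9*x^2 + 18*x + 1) + 3x).
Divide numerator and denominator by x: the limit is 18/(2·3) = 3.

3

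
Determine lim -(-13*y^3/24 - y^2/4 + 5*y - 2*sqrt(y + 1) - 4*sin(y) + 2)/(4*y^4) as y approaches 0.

Substitution gives 0/0 (the numerator vanishes to order 4).
Expand each term to order y^4: the coefficient of y^4 in -2·√(1 + y) is 5/64 and in -4·sin(y) is 0.
Lower-order terms cancel with the polynomial part, so the numerator is (5/64)·y^4 + o(y^4), and the limit is (5/64)/(-4) = -5/256.

-5/256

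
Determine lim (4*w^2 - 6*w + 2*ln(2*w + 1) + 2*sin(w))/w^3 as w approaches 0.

Substitution gives 0/0; apply L'Hôpital's rule 3 times.
After differentiating numerator and denominator 3 times the quotient is (-2*cos(w) + 32/(2*w + 1)^3)/(6); at w = 0 this is 5.

5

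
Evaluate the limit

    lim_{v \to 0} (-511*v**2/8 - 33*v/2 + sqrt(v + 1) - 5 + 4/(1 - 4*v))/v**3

4097/16

Substitution gives 0/0 (the numerator vanishes to order 3).
Expand each term to order v^3: the coefficient of v^3 in √(1 + v) is 1/16 and in 4·1/(1 - 4v) is 256.
Lower-order terms cancel with the polynomial part, so the numerator is (4097/16)·v^3 + o(v^3), and the limit is (4097/16)/(1) = 4097/16.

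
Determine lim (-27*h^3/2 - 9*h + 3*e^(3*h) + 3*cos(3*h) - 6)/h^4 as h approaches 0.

81/4

Substitution gives 0/0 (the numerator vanishes to order 4).
Expand each term to order h^4: the coefficient of h^4 in 3·cos(3h) is 81/8 and in 3·e^(3h) is 81/8.
Lower-order terms cancel with the polynomial part, so the numerator is (81/4)·h^4 + o(h^4), and the limit is (81/4)/(1) = 81/4.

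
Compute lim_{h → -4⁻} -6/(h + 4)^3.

∞

As h → -4⁻, (h + 4) → 0⁻, so (h + 4)^3 → 0⁻ and -6/(h + 4)^3 → ∞.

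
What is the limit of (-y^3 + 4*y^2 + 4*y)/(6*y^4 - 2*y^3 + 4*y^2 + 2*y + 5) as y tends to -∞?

0

The denominator has degree 4 and the numerator degree 3. Dividing numerator and denominator by y^4 sends every term to 0 except the leading denominator term, so the limit is 0.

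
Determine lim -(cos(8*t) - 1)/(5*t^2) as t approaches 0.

Direct substitution gives 0/0.
Apply L'Hôpital: lim (-8*sin(8*t))/(-10*t), still 0/0.
After 2 applications of L'Hôpital's rule the quotient is (-64*cos(8*t))/(-10); substituting t = 0 gives 32/5.

32/5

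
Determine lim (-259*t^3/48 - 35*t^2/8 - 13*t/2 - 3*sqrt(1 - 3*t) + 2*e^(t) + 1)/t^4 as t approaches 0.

Substitution gives 0/0; apply L'Hôpital's rule 4 times.
After differentiating numerator and denominator 4 times the quotient is (2*e^(t) + 3645/(16*(1 - 3*t)^(7/2)))/(24); at t = 0 this is 3677/384.

3677/384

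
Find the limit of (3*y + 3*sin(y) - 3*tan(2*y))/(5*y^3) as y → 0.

-17/10

Substitution gives 0/0 (the numerator vanishes to order 3).
Expand each term to order y^3: the coefficient of y^3 in -3·tan(2y) is -8 and in 3·sin(y) is -1/2.
Lower-order terms cancel with the polynomial part, so the numerator is (-17/2)·y^3 + o(y^3), and the limit is (-17/2)/(5) = -17/10.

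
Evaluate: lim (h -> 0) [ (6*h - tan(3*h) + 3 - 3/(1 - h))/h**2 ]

Substitution gives 0/0; apply L'Hôpital's rule 2 times.
After differentiating numerator and denominator 2 times the quotient is (-18*tan(3*h)/cos(3*h)^2 + 6/(h - 1)^3)/(2); at h = 0 this is -3.

-3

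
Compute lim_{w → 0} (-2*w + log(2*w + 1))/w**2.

-2

Direct substitution gives 0/0.
Apply L'Hôpital: lim (-2 + 2/(2*w + 1))/(2*w), still 0/0.
After 2 applications of L'Hôpital's rule the quotient is (-4/(2*w + 1)^2)/(2); substituting w = 0 gives -2.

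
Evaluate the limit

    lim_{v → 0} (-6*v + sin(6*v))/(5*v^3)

-36/5

Direct substitution gives 0/0.
Apply L'Hôpital: lim (6*cos(6*v) - 6)/(15*v^2), still 0/0.
Apply L'Hôpital: lim (-36*sin(6*v))/(30*v), still 0/0.
After 3 applications of L'Hôpital's rule the quotient is (-216*cos(6*v))/(30); substituting v = 0 gives -36/5.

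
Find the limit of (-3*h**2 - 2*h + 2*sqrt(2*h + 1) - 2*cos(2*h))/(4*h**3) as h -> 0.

1/4

Substitution gives 0/0 (the numerator vanishes to order 3).
Expand each term to order h^3: the coefficient of h^3 in -2·cos(2h) is 0 and in 2·√(1 + 2h) is 1.
Lower-order terms cancel with the polynomial part, so the numerator is (1)·h^3 + o(h^3), and the limit is (1)/(4) = 1/4.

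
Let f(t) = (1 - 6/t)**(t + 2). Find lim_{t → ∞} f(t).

The base → 1 and the exponent → ∞: a 1^∞ form.
Take logarithms: (t + 2)·ln(1 - 6/t). Since ln(1+u) ~ u for small u, this behaves like (t)·(-6/t) → -6.
So the limit is e^(-6).

e^(-6)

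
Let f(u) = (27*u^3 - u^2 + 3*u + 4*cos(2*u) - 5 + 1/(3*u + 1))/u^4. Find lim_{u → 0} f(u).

Substitution gives 0/0 (the numerator vanishes to order 4).
Expand each term to order u^4: the coefficient of u^4 in 1/(1 + 3u) is 81 and in 4·cos(2u) is 8/3.
Lower-order terms cancel with the polynomial part, so the numerator is (251/3)·u^4 + o(u^4), and the limit is (251/3)/(1) = 251/3.

251/3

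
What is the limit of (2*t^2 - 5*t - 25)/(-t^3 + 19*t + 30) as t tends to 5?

At t = 5 both the top and bottom vanish — a removable singularity. Factoring out (t - 5) from each leaves (2*t + 5)/(-t^2 - 5*t - 6), which at t = 5 equals -15/56.

-15/56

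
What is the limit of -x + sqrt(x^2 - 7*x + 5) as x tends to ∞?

An ∞ − ∞ form. Rationalising with the conjugate, the difference becomes (-7x + 5) / (√(x^2 - 7*x + 5) + x).
For large x the denominator behaves like 2·x, so the quotient tends to -7/2 = -7/2.

-7/2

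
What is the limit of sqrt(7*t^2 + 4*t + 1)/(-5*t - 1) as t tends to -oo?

For large |t|, √(7*t^2 + 4*t + 1) ≈ √7·|t| and the denominator ≈ -5t.
Since t → −∞, |t| = −t, giving −√7/(-5) = √(7)/5.

√(7)/5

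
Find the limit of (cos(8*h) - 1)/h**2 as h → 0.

-32

Direct substitution gives 0/0.
Apply L'Hôpital: lim (-8*sin(8*h))/(2*h), still 0/0.
After 2 applications of L'Hôpital's rule the quotient is (-64*cos(8*h))/(2); substituting h = 0 gives -32.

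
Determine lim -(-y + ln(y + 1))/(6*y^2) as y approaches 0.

1/12

Direct substitution gives 0/0.
Apply L'Hôpital: lim (-1 + 1/(y + 1))/(-12*y), still 0/0.
After 2 applications of L'Hôpital's rule the quotient is (-1/(y + 1)^2)/(-12); substituting y = 0 gives 1/12.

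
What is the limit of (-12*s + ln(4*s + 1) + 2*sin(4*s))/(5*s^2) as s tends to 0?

-8/5

Substitution gives 0/0; apply L'Hôpital's rule 2 times.
After differentiating numerator and denominator 2 times the quotient is (-32*sin(4*s) - 16/(4*s + 1)^2)/(10); at s = 0 this is -8/5.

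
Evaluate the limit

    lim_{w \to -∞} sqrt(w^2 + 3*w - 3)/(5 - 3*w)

For large |w|, √(w^2 + 3*w - 3) ≈ √1·|w| and the denominator ≈ -3w.
Since w → −∞, |w| = −w, giving −√1/(-3) = 1/3.

1/3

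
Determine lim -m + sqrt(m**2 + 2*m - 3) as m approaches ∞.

This has the form ∞ − ∞. Multiply and divide by the conjugate √(m^2 + 2*m - 3) + m.
That gives (2m - 3) / (√(m^2 + 2*m - 3) + m).
Divide numerator and denominator by m: the limit is 2/(2·1) = 1.

1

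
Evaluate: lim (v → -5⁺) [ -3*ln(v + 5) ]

As v → -5⁺, v + 5 → 0⁺ and ln(v + 5) → −∞.
Multiplying by -3 gives ∞.

∞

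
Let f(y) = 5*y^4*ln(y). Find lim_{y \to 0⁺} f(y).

0

This is a 0·(−∞) form. Rewrite as 5·ln(y) / y^(−4) and apply L'Hôpital:
the derivative quotient is 5·(1/y) / (−4·y^(−5)) = (-5/4)·y^4 → 0.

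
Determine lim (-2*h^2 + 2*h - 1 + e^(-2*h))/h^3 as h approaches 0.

Direct substitution gives 0/0.
Apply L'Hôpital: lim (-4*h + 2 - 2*e^(-2*h))/(3*h^2), still 0/0.
Apply L'Hôpital: lim (-4 + 4*e^(-2*h))/(6*h), still 0/0.
After 3 applications of L'Hôpital's rule the quotient is (-8*e^(-2*h))/(6); substituting h = 0 gives -4/3.

-4/3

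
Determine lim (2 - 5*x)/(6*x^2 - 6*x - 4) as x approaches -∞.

0

The denominator has degree 2 and the numerator degree 1. Dividing numerator and denominator by x^2 sends every term to 0 except the leading denominator term, so the limit is 0.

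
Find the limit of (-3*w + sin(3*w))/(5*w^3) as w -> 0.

Direct substitution gives 0/0.
Apply L'Hôpital: lim (3*cos(3*w) - 3)/(15*w^2), still 0/0.
Apply L'Hôpital: lim (-9*sin(3*w))/(30*w), still 0/0.
After 3 applications of L'Hôpital's rule the quotient is (-27*cos(3*w))/(30); substituting w = 0 gives -9/10.

-9/10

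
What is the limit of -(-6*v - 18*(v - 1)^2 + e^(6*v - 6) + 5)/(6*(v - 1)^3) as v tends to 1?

Direct substitution gives 0/0.
Apply L'Hôpital: lim (-36*v + 6*e^(6*v - 6) + 30)/(-18*(v - 1)^2), still 0/0.
Apply L'Hôpital: lim (36*e^(6*v - 6) - 36)/(36 - 36*v), still 0/0.
After 3 applications of L'Hôpital's rule the quotient is (216*e^(6*v - 6))/(-36); substituting v = 1 gives -6.

-6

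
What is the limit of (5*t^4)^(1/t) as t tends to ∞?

1

Base → ∞ and exponent → 0: an ∞^0 form.
Take logs: (1/t)·ln(5·t^4) = (ln 5 + 4·ln t)/t → 0.
So the limit is e^0 = 1.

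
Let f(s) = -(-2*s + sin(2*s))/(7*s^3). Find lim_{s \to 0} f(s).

Direct substitution gives 0/0.
Apply L'Hôpital: lim (2*cos(2*s) - 2)/(-21*s^2), still 0/0.
Apply L'Hôpital: lim (-4*sin(2*s))/(-42*s), still 0/0.
After 3 applications of L'Hôpital's rule the quotient is (-8*cos(2*s))/(-42); substituting s = 0 gives 4/21.

4/21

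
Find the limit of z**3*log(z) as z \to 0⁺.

0

This is a 0·(−∞) form. Rewrite as 1·ln(z) / z^(−3) and apply L'Hôpital:
the derivative quotient is 1·(1/z) / (−3·z^(−4)) = (-1/3)·z^3 → 0.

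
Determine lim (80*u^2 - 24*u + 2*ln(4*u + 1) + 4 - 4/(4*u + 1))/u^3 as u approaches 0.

Substitution gives 0/0 (the numerator vanishes to order 3).
Expand each term to order u^3: the coefficient of u^3 in -4·1/(1 + 4u) is 256 and in 2·ln(1 + 4u) is 128/3.
Lower-order terms cancel with the polynomial part, so the numerator is (896/3)·u^3 + o(u^3), and the limit is (896/3)/(1) = 896/3.

896/3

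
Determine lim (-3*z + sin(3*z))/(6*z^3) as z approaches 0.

Direct substitution gives 0/0.
Apply L'Hôpital: lim (3*cos(3*z) - 3)/(18*z^2), still 0/0.
Apply L'Hôpital: lim (-9*sin(3*z))/(36*z), still 0/0.
After 3 applications of L'Hôpital's rule the quotient is (-27*cos(3*z))/(36); substituting z = 0 gives -3/4.

-3/4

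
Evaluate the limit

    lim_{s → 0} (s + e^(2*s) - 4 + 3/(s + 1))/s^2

Substitution gives 0/0 (the numerator vanishes to order 2).
Expand each term to order s^2: the coefficient of s^2 in e^(2s) is 2 and in 3·1/(1 + s) is 3.
Lower-order terms cancel with the polynomial part, so the numerator is (5)·s^2 + o(s^2), and the limit is (5)/(1) = 5.

5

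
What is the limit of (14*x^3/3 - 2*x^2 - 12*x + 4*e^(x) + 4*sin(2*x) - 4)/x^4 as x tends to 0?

Substitution gives 0/0 (the numerator vanishes to order 4).
Expand each term to order x^4: the coefficient of x^4 in 4·sin(2x) is 0 and in 4·e^(x) is 1/6.
Lower-order terms cancel with the polynomial part, so the numerator is (1/6)·x^4 + o(x^4), and the limit is (1/6)/(1) = 1/6.

1/6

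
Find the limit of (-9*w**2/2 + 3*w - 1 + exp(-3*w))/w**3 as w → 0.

Direct substitution gives 0/0.
Apply L'Hôpital: lim (-9*w + 3 - 3*e^(-3*w))/(3*w^2), still 0/0.
Apply L'Hôpital: lim (-9 + 9*e^(-3*w))/(6*w), still 0/0.
After 3 applications of L'Hôpital's rule the quotient is (-27*e^(-3*w))/(6); substituting w = 0 gives -9/2.

-9/2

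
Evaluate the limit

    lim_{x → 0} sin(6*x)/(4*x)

3/2

Substitution gives 0/0.
Write it as (6/4)·sin(6x)/(6x); since sin(u)/u → 1, the limit is 3/2.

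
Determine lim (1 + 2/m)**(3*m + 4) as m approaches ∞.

e^(6)

Write it as [(1 + 2/m)^m]^(3) · (1 + 2/m)^(4). The bracketed term tends to e^(2) and the second factor to 1, so the limit is e^(6).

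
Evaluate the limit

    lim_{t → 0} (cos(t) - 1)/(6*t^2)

-1/12

Direct substitution gives 0/0.
Apply L'Hôpital: lim (-sin(t))/(12*t), still 0/0.
After 2 applications of L'Hôpital's rule the quotient is (-cos(t))/(12); substituting t = 0 gives -1/12.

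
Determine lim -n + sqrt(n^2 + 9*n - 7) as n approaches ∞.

9/2

An ∞ − ∞ form. Rationalising with the conjugate, the difference becomes (9n - 7) / (√(n^2 + 9*n - 7) + n).
For large n the denominator behaves like 2·n, so the quotient tends to 9/2 = 9/2.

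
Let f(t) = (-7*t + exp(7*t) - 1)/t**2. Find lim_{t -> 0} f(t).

49/2

Direct substitution gives 0/0.
Apply L'Hôpital: lim (7*e^(7*t) - 7)/(2*t), still 0/0.
After 2 applications of L'Hôpital's rule the quotient is (49*e^(7*t))/(2); substituting t = 0 gives 49/2.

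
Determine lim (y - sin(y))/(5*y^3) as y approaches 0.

Direct substitution gives 0/0.
Apply L'Hôpital: lim (1 - cos(y))/(15*y^2), still 0/0.
Apply L'Hôpital: lim (sin(y))/(30*y), still 0/0.
After 3 applications of L'Hôpital's rule the quotient is (cos(y))/(30); substituting y = 0 gives 1/30.

1/30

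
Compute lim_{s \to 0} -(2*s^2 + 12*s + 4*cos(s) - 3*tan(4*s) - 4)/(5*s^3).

64/5

Substitution gives 0/0; apply L'Hôpital's rule 3 times.
After differentiating numerator and denominator 3 times the quotient is (4*sin(s) - 1152*tan(4*s)^4 - 1536*tan(4*s)^2 - 384)/(-30); at s = 0 this is 64/5.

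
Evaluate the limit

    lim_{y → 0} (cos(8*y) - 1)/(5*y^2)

-32/5

Direct substitution gives 0/0.
Apply L'Hôpital: lim (-8*sin(8*y))/(10*y), still 0/0.
After 2 applications of L'Hôpital's rule the quotient is (-64*cos(8*y))/(10); substituting y = 0 gives -32/5.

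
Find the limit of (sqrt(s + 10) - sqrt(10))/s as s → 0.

A 0/0 form; rationalise with √(10 + s) + √10. This collapses the numerator to s, leaving 1/(√(10 + s) + √10) → 1/(2√10) = √(10)/20.

√(10)/20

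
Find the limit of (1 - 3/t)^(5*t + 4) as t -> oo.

Let L be the limit and take ln: ln L = lim (5t + 4)·ln(1 - 3/t) = lim (5t + 4)·(-3/t + O(1/t²)) = -15.
Hence L = e^(-15).

e^(-15)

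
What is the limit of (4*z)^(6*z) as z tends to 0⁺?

Base → 0⁺ and exponent → 0⁺: a 0^0 form.
Take logs: 6z·ln(4z). This is 0·(−∞); rewriting as ln(4z)/(1/(6z)) and applying L'Hôpital gives 0.
Hence the limit is e^0 = 1.

1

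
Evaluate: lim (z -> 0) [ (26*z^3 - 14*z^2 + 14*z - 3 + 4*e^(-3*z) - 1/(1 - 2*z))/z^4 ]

-5/2

Substitution gives 0/0 (the numerator vanishes to order 4).
Expand each term to order z^4: the coefficient of z^4 in −1/(1 - 2z) is -16 and in 4·e^(-3z) is 27/2.
Lower-order terms cancel with the polynomial part, so the numerator is (-5/2)·z^4 + o(z^4), and the limit is (-5/2)/(1) = -5/2.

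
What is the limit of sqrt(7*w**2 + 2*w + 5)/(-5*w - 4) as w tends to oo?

-√(7)/5

For large |w|, √(7*w^2 + 2*w + 5) ≈ √7·|w| and the denominator ≈ -5w.
Since w → +∞, |w| = w, giving √7/(-5) = -√(7)/5.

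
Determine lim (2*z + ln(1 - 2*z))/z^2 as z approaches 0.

-2

Direct substitution gives 0/0.
Apply L'Hôpital: lim (2 - 2/(1 - 2*z))/(2*z), still 0/0.
After 2 applications of L'Hôpital's rule the quotient is (-4/(1 - 2*z)^2)/(2); substituting z = 0 gives -2.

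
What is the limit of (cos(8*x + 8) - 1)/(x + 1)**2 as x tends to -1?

-32

Direct substitution gives 0/0.
Apply L'Hôpital: lim (-8*sin(8*x + 8))/(2*x + 2), still 0/0.
After 2 applications of L'Hôpital's rule the quotient is (-64*cos(8*x + 8))/(2); substituting x = -1 gives -32.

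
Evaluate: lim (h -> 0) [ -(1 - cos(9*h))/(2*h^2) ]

Substitution gives 0/0.
Use (1 − cos u)/u² → 1/2 with u = 9h: the limit is 9²/(2·(-2)) = -81/4.

-81/4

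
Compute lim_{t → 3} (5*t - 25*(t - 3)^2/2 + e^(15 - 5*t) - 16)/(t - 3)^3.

-125/6

Direct substitution gives 0/0.
Apply L'Hôpital: lim (-25*t - 5*e^(15 - 5*t) + 80)/(3*(t - 3)^2), still 0/0.
Apply L'Hôpital: lim (25*e^(15 - 5*t) - 25)/(6*t - 18), still 0/0.
After 3 applications of L'Hôpital's rule the quotient is (-125*e^(15 - 5*t))/(6); substituting t = 3 gives -125/6.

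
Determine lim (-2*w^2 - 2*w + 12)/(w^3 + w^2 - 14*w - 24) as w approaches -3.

At w = -3 both the top and bottom vanish — a removable singularity. Factoring out (w + 3) from each leaves (4 - 2*w)/(w^2 - 2*w - 8), which at w = -3 equals 10/7.

10/7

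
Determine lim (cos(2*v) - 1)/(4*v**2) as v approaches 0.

Direct substitution gives 0/0.
Apply L'Hôpital: lim (-2*sin(2*v))/(8*v), still 0/0.
After 2 applications of L'Hôpital's rule the quotient is (-4*cos(2*v))/(8); substituting v = 0 gives -1/2.

-1/2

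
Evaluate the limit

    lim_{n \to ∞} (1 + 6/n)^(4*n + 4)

e^(24)

Let L be the limit and take ln: ln L = lim (4n + 4)·ln(1 + 6/n) = lim (4n + 4)·(6/n + O(1/n²)) = 24.
Hence L = e^(24).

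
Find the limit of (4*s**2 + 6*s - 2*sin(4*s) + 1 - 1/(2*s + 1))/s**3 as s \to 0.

Substitution gives 0/0 (the numerator vanishes to order 3).
Expand each term to order s^3: the coefficient of s^3 in -2·sin(4s) is 64/3 and in −1/(1 + 2s) is 8.
Lower-order terms cancel with the polynomial part, so the numerator is (88/3)·s^3 + o(s^3), and the limit is (88/3)/(1) = 88/3.

88/3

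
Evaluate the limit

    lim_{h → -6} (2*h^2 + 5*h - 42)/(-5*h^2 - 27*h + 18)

Direct substitution gives 0/0, so factor. Both numerator and denominator have (h + 6) as a factor.
After cancelling, the expression reduces to (2*h - 7)/(3 - 5*h).
Substituting h = -6 gives -19/33.

-19/33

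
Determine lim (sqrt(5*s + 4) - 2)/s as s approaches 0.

Substitution gives 0/0. Multiply numerator and denominator by the conjugate √(4 + 5s) + √4.
The numerator becomes (4 + 5s) − 4 = 5s, so the expression simplifies to 5/(√(4 + 5s) + √4).
Letting s → 0 gives 5/(2√4) = 5/4.

5/4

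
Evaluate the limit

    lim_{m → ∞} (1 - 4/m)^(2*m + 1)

e^(-8)

The base → 1 and the exponent → ∞: a 1^∞ form.
Take logarithms: (2m + 1)·ln(1 - 4/m). Since ln(1+u) ~ u for small u, this behaves like (2m)·(-4/m) → -8.
So the limit is e^(-8).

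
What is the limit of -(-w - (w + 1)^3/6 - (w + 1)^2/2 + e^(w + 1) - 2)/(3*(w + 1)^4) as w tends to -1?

-1/72

Direct substitution gives 0/0.
Apply L'Hôpital: lim (-w - (w + 1)^2/2 + e^(w + 1) - 2)/(-12*(w + 1)^3), still 0/0.
Apply L'Hôpital: lim (-w + e^(w + 1) - 2)/(-36*(w + 1)^2), still 0/0.
Apply L'Hôpital: lim (e^(w + 1) - 1)/(-72*w - 72), still 0/0.
After 4 applications of L'Hôpital's rule the quotient is (e^(w + 1))/(-72); substituting w = -1 gives -1/72.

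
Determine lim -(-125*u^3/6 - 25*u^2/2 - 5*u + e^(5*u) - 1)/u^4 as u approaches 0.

-625/24

Direct substitution gives 0/0.
Apply L'Hôpital: lim (-125*u^2/2 - 25*u + 5*e^(5*u) - 5)/(-4*u^3), still 0/0.
Apply L'Hôpital: lim (-125*u + 25*e^(5*u) - 25)/(-12*u^2), still 0/0.
Apply L'Hôpital: lim (125*e^(5*u) - 125)/(-24*u), still 0/0.
After 4 applications of L'Hôpital's rule the quotient is (625*e^(5*u))/(-24); substituting u = 0 gives -625/24.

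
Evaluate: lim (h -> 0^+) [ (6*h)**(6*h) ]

Base → 0⁺ and exponent → 0⁺: a 0^0 form.
Take logs: 6h·ln(6h). This is 0·(−∞); rewriting as ln(6h)/(1/(6h)) and applying L'Hôpital gives 0.
Hence the limit is e^0 = 1.

1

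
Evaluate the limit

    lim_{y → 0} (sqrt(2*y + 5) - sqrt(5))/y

√(5)/5

A 0/0 form; rationalise with √(5 + 2y) + √5. This collapses the numerator to 2y, leaving 2/(√(5 + 2y) + √5) → 2/(2√5) = √(5)/5.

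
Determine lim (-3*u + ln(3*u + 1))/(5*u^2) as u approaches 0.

-9/10

Direct substitution gives 0/0.
Apply L'Hôpital: lim (-3 + 3/(3*u + 1))/(10*u), still 0/0.
After 2 applications of L'Hôpital's rule the quotient is (-9/(3*u + 1)^2)/(10); substituting u = 0 gives -9/10.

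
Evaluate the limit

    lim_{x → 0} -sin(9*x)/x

-9

Substitution gives 0/0.
Write it as (9/(-1))·sin(9x)/(9x); since sin(u)/u → 1, the limit is -9.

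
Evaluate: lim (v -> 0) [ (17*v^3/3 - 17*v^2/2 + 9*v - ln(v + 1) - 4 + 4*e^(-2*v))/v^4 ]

35/12

Substitution gives 0/0; apply L'Hôpital's rule 4 times.
After differentiating numerator and denominator 4 times the quotient is (64*e^(-2*v) + 6/(v + 1)^4)/(24); at v = 0 this is 35/12.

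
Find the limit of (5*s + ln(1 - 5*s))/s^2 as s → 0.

Direct substitution gives 0/0.
Apply L'Hôpital: lim (5 - 5/(1 - 5*s))/(2*s), still 0/0.
After 2 applications of L'Hôpital's rule the quotient is (-25/(1 - 5*s)^2)/(2); substituting s = 0 gives -25/2.

-25/2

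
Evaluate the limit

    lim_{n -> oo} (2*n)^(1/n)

1

Base → ∞ and exponent → 0: an ∞^0 form.
Take logs: (1/n)·ln(2·n^1) = (ln 2 + 1·ln n)/n → 0.
So the limit is e^0 = 1.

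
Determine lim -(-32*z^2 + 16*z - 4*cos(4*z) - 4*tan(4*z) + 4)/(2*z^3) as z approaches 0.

Substitution gives 0/0 (the numerator vanishes to order 3).
Expand each term to order z^3: the coefficient of z^3 in -4·tan(4z) is -256/3 and in -4·cos(4z) is 0.
Lower-order terms cancel with the polynomial part, so the numerator is (-256/3)·z^3 + o(z^3), and the limit is (-256/3)/(-2) = 128/3.

128/3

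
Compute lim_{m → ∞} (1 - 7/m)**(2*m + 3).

e^(-14)

The base → 1 and the exponent → ∞: a 1^∞ form.
Take logarithms: (2m + 3)·ln(1 - 7/m). Since ln(1+u) ~ u for small u, this behaves like (2m)·(-7/m) → -14.
So the limit is e^(-14).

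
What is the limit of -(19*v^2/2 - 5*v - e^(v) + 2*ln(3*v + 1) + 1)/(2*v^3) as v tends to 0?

Substitution gives 0/0; apply L'Hôpital's rule 3 times.
After differentiating numerator and denominator 3 times the quotient is (-e^(v) + 108/(3*v + 1)^3)/(-12); at v = 0 this is -107/12.

-107/12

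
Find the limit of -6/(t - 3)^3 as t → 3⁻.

∞

As t → 3⁻, (t - 3) → 0⁻, so (t - 3)^3 → 0⁻ and -6/(t - 3)^3 → ∞.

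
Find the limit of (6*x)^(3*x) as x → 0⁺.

1

Base → 0⁺ and exponent → 0⁺: a 0^0 form.
Take logs: 3x·ln(6x). This is 0·(−∞); rewriting as ln(6x)/(1/(3x)) and applying L'Hôpital gives 0.
Hence the limit is e^0 = 1.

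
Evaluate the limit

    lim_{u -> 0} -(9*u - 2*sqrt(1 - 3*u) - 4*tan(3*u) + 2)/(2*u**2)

-9/8

Substitution gives 0/0 (the numerator vanishes to order 2).
Expand each term to order u^2: the coefficient of u^2 in -4·tan(3u) is 0 and in -2·√(1 - 3u) is 9/4.
Lower-order terms cancel with the polynomial part, so the numerator is (9/4)·u^2 + o(u^2), and the limit is (9/4)/(-2) = -9/8.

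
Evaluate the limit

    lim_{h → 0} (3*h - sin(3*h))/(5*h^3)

Direct substitution gives 0/0.
Apply L'Hôpital: lim (3 - 3*cos(3*h))/(15*h^2), still 0/0.
Apply L'Hôpital: lim (9*sin(3*h))/(30*h), still 0/0.
After 3 applications of L'Hôpital's rule the quotient is (27*cos(3*h))/(30); substituting h = 0 gives 9/10.

9/10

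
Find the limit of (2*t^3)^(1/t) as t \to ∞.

Base → ∞ and exponent → 0: an ∞^0 form.
Take logs: (1/t)·ln(2·t^3) = (ln 2 + 3·ln t)/t → 0.
So the limit is e^0 = 1.

1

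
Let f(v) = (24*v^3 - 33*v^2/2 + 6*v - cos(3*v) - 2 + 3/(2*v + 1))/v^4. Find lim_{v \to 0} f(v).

Substitution gives 0/0; apply L'Hôpital's rule 4 times.
After differentiating numerator and denominator 4 times the quotient is (-81*cos(3*v) + 1152/(2*v + 1)^5)/(24); at v = 0 this is 357/8.

357/8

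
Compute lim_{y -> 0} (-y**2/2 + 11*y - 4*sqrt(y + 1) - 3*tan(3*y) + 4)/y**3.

Substitution gives 0/0; apply L'Hôpital's rule 3 times.
After differentiating numerator and denominator 3 times the quotient is (3*(432*(y + 1)^(5/2)*(cos(6*y) - 2)/(cos(6*y) + 1)^2 - 1)/(2*(y + 1)^(5/2)))/(6); at y = 0 this is -109/4.

-109/4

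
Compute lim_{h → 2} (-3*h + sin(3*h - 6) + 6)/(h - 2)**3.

-9/2

Direct substitution gives 0/0.
Apply L'Hôpital: lim (3*cos(3*h - 6) - 3)/(3*(h - 2)^2), still 0/0.
Apply L'Hôpital: lim (-9*sin(3*h - 6))/(6*h - 12), still 0/0.
After 3 applications of L'Hôpital's rule the quotient is (-27*cos(3*h - 6))/(6); substituting h = 2 gives -9/2.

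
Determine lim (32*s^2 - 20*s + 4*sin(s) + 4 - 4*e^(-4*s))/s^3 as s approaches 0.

42

Substitution gives 0/0 (the numerator vanishes to order 3).
Expand each term to order s^3: the coefficient of s^3 in 4·sin(s) is -2/3 and in -4·e^(-4s) is 128/3.
Lower-order terms cancel with the polynomial part, so the numerator is (42)·s^3 + o(s^3), and the limit is (42)/(1) = 42.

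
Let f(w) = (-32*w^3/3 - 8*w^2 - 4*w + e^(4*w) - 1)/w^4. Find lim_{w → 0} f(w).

Direct substitution gives 0/0.
Apply L'Hôpital: lim (-32*w^2 - 16*w + 4*e^(4*w) - 4)/(4*w^3), still 0/0.
Apply L'Hôpital: lim (-64*w + 16*e^(4*w) - 16)/(12*w^2), still 0/0.
Apply L'Hôpital: lim (64*e^(4*w) - 64)/(24*w), still 0/0.
After 4 applications of L'Hôpital's rule the quotient is (256*e^(4*w))/(24); substituting w = 0 gives 32/3.

32/3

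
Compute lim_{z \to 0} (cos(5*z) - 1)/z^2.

Direct substitution gives 0/0.
Apply L'Hôpital: lim (-5*sin(5*z))/(2*z), still 0/0.
After 2 applications of L'Hôpital's rule the quotient is (-25*cos(5*z))/(2); substituting z = 0 gives -25/2.

-25/2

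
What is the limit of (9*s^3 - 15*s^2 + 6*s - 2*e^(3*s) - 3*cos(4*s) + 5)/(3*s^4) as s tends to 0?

Substitution gives 0/0 (the numerator vanishes to order 4).
Expand each term to order s^4: the coefficient of s^4 in -3·cos(4s) is -32 and in -2·e^(3s) is -27/4.
Lower-order terms cancel with the polynomial part, so the numerator is (-155/4)·s^4 + o(s^4), and the limit is (-155/4)/(3) = -155/12.

-155/12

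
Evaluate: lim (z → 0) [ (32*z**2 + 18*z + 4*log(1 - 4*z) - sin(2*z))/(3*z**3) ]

-28

Substitution gives 0/0 (the numerator vanishes to order 3).
Expand each term to order z^3: the coefficient of z^3 in −sin(2z) is 4/3 and in 4·ln(1 - 4z) is -256/3.
Lower-order terms cancel with the polynomial part, so the numerator is (-84)·z^3 + o(z^3), and the limit is (-84)/(3) = -28.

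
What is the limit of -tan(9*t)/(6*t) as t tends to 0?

Substitution gives 0/0.
Since tan(u)/u → 1 as u → 0, tan(9t)/(9t) → 1 and the limit is 9/(-6) = -3/2.

-3/2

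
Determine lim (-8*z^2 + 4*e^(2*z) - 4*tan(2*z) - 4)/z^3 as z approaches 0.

-16/3

Substitution gives 0/0 (the numerator vanishes to order 3).
Expand each term to order z^3: the coefficient of z^3 in 4·e^(2z) is 16/3 and in -4·tan(2z) is -32/3.
Lower-order terms cancel with the polynomial part, so the numerator is (-16/3)·z^3 + o(z^3), and the limit is (-16/3)/(1) = -16/3.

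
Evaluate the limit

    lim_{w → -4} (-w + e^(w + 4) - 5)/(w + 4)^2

1/2

Direct substitution gives 0/0.
Apply L'Hôpital: lim (e^(w + 4) - 1)/(2*w + 8), still 0/0.
After 2 applications of L'Hôpital's rule the quotient is (e^(w + 4))/(2); substituting w = -4 gives 1/2.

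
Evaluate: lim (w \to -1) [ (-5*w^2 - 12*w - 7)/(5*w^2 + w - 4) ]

Since w = -1 makes numerator and denominator zero, (w + 1) divides both.
Cancelling it gives (-5*w - 7)/(5*w - 4); now plug in w = -1 to get 2/9.

2/9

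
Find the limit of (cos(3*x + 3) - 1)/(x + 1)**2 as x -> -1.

Direct substitution gives 0/0.
Apply L'Hôpital: lim (-3*sin(3*x + 3))/(2*x + 2), still 0/0.
After 2 applications of L'Hôpital's rule the quotient is (-9*cos(3*x + 3))/(2); substituting x = -1 gives -9/2.

-9/2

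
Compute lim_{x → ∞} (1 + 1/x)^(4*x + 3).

The base → 1 and the exponent → ∞: a 1^∞ form.
Take logarithms: (4x + 3)·ln(1 + 1/x). Since ln(1+u) ~ u for small u, this behaves like (4x)·(1/x) → 4.
So the limit is e^(4).

e^(4)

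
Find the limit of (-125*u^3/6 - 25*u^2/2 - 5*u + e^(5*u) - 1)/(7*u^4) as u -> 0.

Direct substitution gives 0/0.
Apply L'Hôpital: lim (-125*u^2/2 - 25*u + 5*e^(5*u) - 5)/(28*u^3), still 0/0.
Apply L'Hôpital: lim (-125*u + 25*e^(5*u) - 25)/(84*u^2), still 0/0.
Apply L'Hôpital: lim (125*e^(5*u) - 125)/(168*u), still 0/0.
After 4 applications of L'Hôpital's rule the quotient is (625*e^(5*u))/(168); substituting u = 0 gives 625/168.

625/168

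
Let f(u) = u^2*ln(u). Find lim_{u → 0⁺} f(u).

0

This is a 0·(−∞) form. Rewrite as 1·ln(u) / u^(−2) and apply L'Hôpital:
the derivative quotient is 1·(1/u) / (−2·u^(−3)) = (-1/2)·u^2 → 0.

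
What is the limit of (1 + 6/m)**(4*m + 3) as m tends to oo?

The base → 1 and the exponent → ∞: a 1^∞ form.
Take logarithms: (4m + 3)·ln(1 + 6/m). Since ln(1+u) ~ u for small u, this behaves like (4m)·(6/m) → 24.
So the limit is e^(24).

e^(24)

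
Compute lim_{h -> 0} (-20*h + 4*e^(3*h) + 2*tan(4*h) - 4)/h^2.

Substitution gives 0/0 (the numerator vanishes to order 2).
Expand each term to order h^2: the coefficient of h^2 in 2·tan(4h) is 0 and in 4·e^(3h) is 18.
Lower-order terms cancel with the polynomial part, so the numerator is (18)·h^2 + o(h^2), and the limit is (18)/(1) = 18.

18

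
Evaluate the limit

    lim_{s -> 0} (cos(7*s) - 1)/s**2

Direct substitution gives 0/0.
Apply L'Hôpital: lim (-7*sin(7*s))/(2*s), still 0/0.
After 2 applications of L'Hôpital's rule the quotient is (-49*cos(7*s))/(2); substituting s = 0 gives -49/2.

-49/2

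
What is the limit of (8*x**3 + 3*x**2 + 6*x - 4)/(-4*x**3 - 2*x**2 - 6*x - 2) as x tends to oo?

-2

Numerator and denominator both have degree 3.
Dividing every term by x^3, all lower-order terms vanish and the limit is the ratio of leading coefficients, 8/(-4) = -2.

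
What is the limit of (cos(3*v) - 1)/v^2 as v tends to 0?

Direct substitution gives 0/0.
Apply L'Hôpital: lim (-3*sin(3*v))/(2*v), still 0/0.
After 2 applications of L'Hôpital's rule the quotient is (-9*cos(3*v))/(2); substituting v = 0 gives -9/2.

-9/2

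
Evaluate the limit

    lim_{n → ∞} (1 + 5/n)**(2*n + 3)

e^(10)

Let L be the limit and take ln: ln L = lim (2n + 3)·ln(1 + 5/n) = lim (2n + 3)·(5/n + O(1/n²)) = 10.
Hence L = e^(10).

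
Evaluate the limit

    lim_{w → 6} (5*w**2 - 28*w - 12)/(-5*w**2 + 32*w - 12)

Direct substitution gives 0/0, so factor. Both numerator and denominator have (w - 6) as a factor.
After cancelling, the expression reduces to (5*w + 2)/(2 - 5*w).
Substituting w = 6 gives -8/7.

-8/7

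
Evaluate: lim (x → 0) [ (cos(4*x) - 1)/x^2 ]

-8

Direct substitution gives 0/0.
Apply L'Hôpital: lim (-4*sin(4*x))/(2*x), still 0/0.
After 2 applications of L'Hôpital's rule the quotient is (-16*cos(4*x))/(2); substituting x = 0 gives -8.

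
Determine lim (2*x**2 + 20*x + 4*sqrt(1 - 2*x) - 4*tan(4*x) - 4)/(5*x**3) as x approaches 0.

Substitution gives 0/0 (the numerator vanishes to order 3).
Expand each term to order x^3: the coefficient of x^3 in 4·√(1 - 2x) is -2 and in -4·tan(4x) is -256/3.
Lower-order terms cancel with the polynomial part, so the numerator is (-262/3)·x^3 + o(x^3), and the limit is (-262/3)/(5) = -262/15.

-262/15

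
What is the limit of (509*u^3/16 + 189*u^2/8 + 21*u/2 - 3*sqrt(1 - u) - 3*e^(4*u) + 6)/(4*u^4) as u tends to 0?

Substitution gives 0/0; apply L'Hôpital's rule 4 times.
After differentiating numerator and denominator 4 times the quotient is (-768*e^(4*u) + 45/(16*(1 - u)^(7/2)))/(96); at u = 0 this is -4081/512.

-4081/512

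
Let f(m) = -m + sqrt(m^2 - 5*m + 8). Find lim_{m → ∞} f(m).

-5/2

An ∞ − ∞ form. Rationalising with the conjugate, the difference becomes (-5m + 8) / (√(m^2 - 5*m + 8) + m).
For large m the denominator behaves like 2·m, so the quotient tends to -5/2 = -5/2.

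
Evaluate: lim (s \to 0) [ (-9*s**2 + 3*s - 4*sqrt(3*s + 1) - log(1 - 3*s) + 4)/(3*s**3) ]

Substitution gives 0/0; apply L'Hôpital's rule 3 times.
After differentiating numerator and denominator 3 times the quotient is (-81/(2*(3*s + 1)^(5/2)) - 54/(3*s - 1)^3)/(18); at s = 0 this is 3/4.

3/4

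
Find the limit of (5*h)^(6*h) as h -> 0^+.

Base → 0⁺ and exponent → 0⁺: a 0^0 form.
Take logs: 6h·ln(5h). This is 0·(−∞); rewriting as ln(5h)/(1/(6h)) and applying L'Hôpital gives 0.
Hence the limit is e^0 = 1.

1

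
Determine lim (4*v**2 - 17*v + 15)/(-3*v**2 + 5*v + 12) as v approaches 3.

-7/13

At v = 3 both the top and bottom vanish — a removable singularity. Factoring out (v - 3) from each leaves (4*v - 5)/(-3*v - 4), which at v = 3 equals -7/13.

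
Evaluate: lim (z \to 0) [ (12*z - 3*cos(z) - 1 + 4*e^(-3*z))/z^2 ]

39/2

Substitution gives 0/0; apply L'Hôpital's rule 2 times.
After differentiating numerator and denominator 2 times the quotient is (3*cos(z) + 36*e^(-3*z))/(2); at z = 0 this is 39/2.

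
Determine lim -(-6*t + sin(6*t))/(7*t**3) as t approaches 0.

Direct substitution gives 0/0.
Apply L'Hôpital: lim (6*cos(6*t) - 6)/(-21*t^2), still 0/0.
Apply L'Hôpital: lim (-36*sin(6*t))/(-42*t), still 0/0.
After 3 applications of L'Hôpital's rule the quotient is (-216*cos(6*t))/(-42); substituting t = 0 gives 36/7.

36/7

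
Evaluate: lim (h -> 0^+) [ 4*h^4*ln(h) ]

0

This is a 0·(−∞) form. Rewrite as 4·ln(h) / h^(−4) and apply L'Hôpital:
the derivative quotient is 4·(1/h) / (−4·h^(−5)) = (-4/4)·h^4 → 0.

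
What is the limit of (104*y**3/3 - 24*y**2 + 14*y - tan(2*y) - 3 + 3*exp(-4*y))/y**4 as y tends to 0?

32

Substitution gives 0/0 (the numerator vanishes to order 4).
Expand each term to order y^4: the coefficient of y^4 in 3·e^(-4y) is 32 and in −tan(2y) is 0.
Lower-order terms cancel with the polynomial part, so the numerator is (32)·y^4 + o(y^4), and the limit is (32)/(1) = 32.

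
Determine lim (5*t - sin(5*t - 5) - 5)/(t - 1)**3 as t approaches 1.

125/6

Direct substitution gives 0/0.
Apply L'Hôpital: lim (5 - 5*cos(5*t - 5))/(3*(t - 1)^2), still 0/0.
Apply L'Hôpital: lim (25*sin(5*t - 5))/(6*t - 6), still 0/0.
After 3 applications of L'Hôpital's rule the quotient is (125*cos(5*t - 5))/(6); substituting t = 1 gives 125/6.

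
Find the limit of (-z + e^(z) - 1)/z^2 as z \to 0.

Direct substitution gives 0/0.
Apply L'Hôpital: lim (e^(z) - 1)/(2*z), still 0/0.
After 2 applications of L'Hôpital's rule the quotient is (e^(z))/(2); substituting z = 0 gives 1/2.

1/2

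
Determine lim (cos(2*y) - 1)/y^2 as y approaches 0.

-2

Direct substitution gives 0/0.
Apply L'Hôpital: lim (-2*sin(2*y))/(2*y), still 0/0.
After 2 applications of L'Hôpital's rule the quotient is (-4*cos(2*y))/(2); substituting y = 0 gives -2.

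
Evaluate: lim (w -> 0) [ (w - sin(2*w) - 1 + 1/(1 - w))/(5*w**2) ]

1/5

Substitution gives 0/0 (the numerator vanishes to order 2).
Expand each term to order w^2: the coefficient of w^2 in −sin(2w) is 0 and in 1/(1 - w) is 1.
Lower-order terms cancel with the polynomial part, so the numerator is (1)·w^2 + o(w^2), and the limit is (1)/(5) = 1/5.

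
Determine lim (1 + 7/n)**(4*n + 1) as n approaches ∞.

e^(28)

Let L be the limit and take ln: ln L = lim (4n + 1)·ln(1 + 7/n) = lim (4n + 1)·(7/n + O(1/n²)) = 28.
Hence L = e^(28).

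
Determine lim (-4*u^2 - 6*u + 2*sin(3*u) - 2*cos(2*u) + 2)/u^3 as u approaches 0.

-9

Substitution gives 0/0; apply L'Hôpital's rule 3 times.
After differentiating numerator and denominator 3 times the quotient is (-16*sin(2*u) - 54*cos(3*u))/(6); at u = 0 this is -9.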